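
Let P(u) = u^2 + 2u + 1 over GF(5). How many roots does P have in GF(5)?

1

Evaluate at each of the 5 elements of GF(5):
P(0) = 1; P(1) = 4; P(2) = 4; P(3) = 1; P(4) = 0 → root.
Roots: {4}.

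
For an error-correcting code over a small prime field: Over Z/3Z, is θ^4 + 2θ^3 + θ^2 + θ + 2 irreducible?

Yes

Write f(θ) = θ^4 + 2θ^3 + θ^2 + θ + 2.
Check for roots in Z/3Z: f(0) = 2; f(1) = 1; f(2) = 1.
No roots, so no linear factors.
Monic irreducibles of degree 2 over GF(3): θ^2 + 1, θ^2 + θ + 2, θ^2 + 2θ + 2.
None of them divide f (all give nonzero remainder).
No irreducible factor of degree ≤ 2 exists, so f is irreducible over GF(3).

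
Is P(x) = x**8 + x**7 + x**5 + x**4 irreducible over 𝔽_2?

No

Check for roots in 𝔽_2: P(0) = 0 → root; P(1) = 0 → root.
P(0) = 0, so (x) divides P(x); P is reducible.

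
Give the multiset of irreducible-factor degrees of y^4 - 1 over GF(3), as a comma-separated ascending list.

1, 1, 2

Write h(y) = y^4 - 1.
Roots in GF(3): h(0) = 2; h(1) = 0 → root; h(2) = 0 → root.
Linear factors from roots: (y - 1), (y + 1).
Complete factorization: h(y) = (y + 1)·(y - 1)·(y^2 + 1).
Factor degrees with multiplicity: 1 + 1 + 2 = 4.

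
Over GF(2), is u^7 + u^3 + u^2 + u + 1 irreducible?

Yes

Write f(u) = u^7 + u^3 + u^2 + u + 1.
Check for roots in GF(2): f(0) = 1; f(1) = 1.
No roots, so no linear factors.
Monic irreducibles of degree 2 over GF(2): u^2 + u + 1.
None of them divide f (all give nonzero remainder).
Monic irreducibles of degree 3 over GF(2): u^3 + u + 1, u^3 + u^2 + 1.
None of them divide f (all give nonzero remainder).
No irreducible factor of degree ≤ 3 exists, so f is irreducible over GF(2).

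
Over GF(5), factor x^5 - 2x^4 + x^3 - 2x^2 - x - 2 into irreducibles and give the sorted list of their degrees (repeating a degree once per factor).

1, 1, 1, 2

Write g(x) = x^5 - 2x^4 + x^3 - 2x^2 - x - 2.
Roots in GF(5): g(0) = 3; g(1) = 0 → root; g(2) = 1; g(3) = 0 → root; g(4) = 3.
Linear factors from roots: (x - 1), (x + 2).
Complete factorization: g(x) = (x + 2)·(x - 1)^2·(x^2 - 2x - 1).
Factor degrees with multiplicity: 1 + 1 + 1 + 2 = 5.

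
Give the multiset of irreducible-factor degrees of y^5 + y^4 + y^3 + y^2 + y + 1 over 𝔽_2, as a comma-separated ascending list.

Write g(y) = y^5 + y^4 + y^3 + y^2 + y + 1.
Roots in 𝔽_2: g(0) = 1; g(1) = 0 → root.
Linear factors from roots: (y + 1).
Complete factorization: g(y) = (y + 1)·(y^2 + y + 1)^2.
Factor degrees with multiplicity: 1 + 2 + 2 = 5.

1, 2, 2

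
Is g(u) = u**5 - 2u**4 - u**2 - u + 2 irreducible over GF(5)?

Yes

Check for roots in GF(5): g(0) = 2; g(1) = 4; g(2) = 1; g(3) = 1; g(4) = 4.
No roots, so no linear factors.
Degree-2 irreducible divisors: test the 10 monic irreducibles of degree 2 over GF(5).
None of them divide g (all give nonzero remainder).
No irreducible factor of degree ≤ 2 exists, so g is irreducible over GF(5).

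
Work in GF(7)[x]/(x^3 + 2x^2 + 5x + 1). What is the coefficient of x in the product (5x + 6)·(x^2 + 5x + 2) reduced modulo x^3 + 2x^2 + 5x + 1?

Multiply in GF(7)[x]: (5x + 6)·(x^2 + 5x + 2) = 5x^3 + 3x^2 + 5x + 5.
Reduce using x^3 ≡ 5x^2 + 2x + 6 (mod x^3 + 2x^2 + 5x + 1).
Reduced: x.

1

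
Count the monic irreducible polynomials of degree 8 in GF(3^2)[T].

Gauss's count: N_{9}(8) = (1/8) Σ_{d|8} μ(8/d)·9^d.
Divisors of 8: 1, 2, 4, 8; μ(8/d) for each: 0, 0, -1, 1.
Σ = − 9^4 + 9^8 = 43040160.
N = 43040160/8 = 5380020.

5380020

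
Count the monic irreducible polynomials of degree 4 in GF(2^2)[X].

60

x^(4^4) − x is the product of all monic irreducibles of degree dividing 4; Möbius inversion gives N = (1/4) Σ μ(4/d)·4^d.
Divisors of 4: 1, 2, 4; μ(4/d) for each: 0, -1, 1.
Σ = − 4^2 + 4^4 = 240.
N = 240/4 = 60.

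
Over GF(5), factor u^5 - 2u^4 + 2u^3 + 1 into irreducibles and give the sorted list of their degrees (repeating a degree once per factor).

5

Write h(u) = u^5 - 2u^4 + 2u^3 + 1.
Roots in GF(5): h(0) = 1; h(1) = 2; h(2) = 2; h(3) = 1; h(4) = 1.
Complete factorization: h(u) = (u^5 - 2u^4 + 2u^3 + 1).
Factor degrees with multiplicity: 5 = 5.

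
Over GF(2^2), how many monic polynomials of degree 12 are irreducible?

1397740

x^(4^12) − x is the product of all monic irreducibles of degree dividing 12; Möbius inversion gives N = (1/12) Σ μ(12/d)·4^d.
Divisors of 12: 1, 2, 3, 4, 6, 12; μ(12/d) for each: 0, 1, 0, -1, -1, 1.
Σ = 4^2 − 4^4 − 4^6 + 4^12 = 16772880.
N = 16772880/12 = 1397740.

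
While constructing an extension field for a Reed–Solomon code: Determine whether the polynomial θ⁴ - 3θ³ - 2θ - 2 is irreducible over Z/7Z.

Write m(θ) = θ⁴ - 3θ³ - 2θ - 2.
Check for roots in Z/7Z: m(0) = 5; m(1) = 1; m(2) = 0 → root; m(3) = 6; m(4) = 5; m(5) = 0 → root; m(6) = 4.
m(2) = 0, so (θ − 2) divides m(θ); m is reducible.

No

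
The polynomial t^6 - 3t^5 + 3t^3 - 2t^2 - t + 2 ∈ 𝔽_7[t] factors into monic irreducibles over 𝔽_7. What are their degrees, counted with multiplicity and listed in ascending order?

1, 2, 3

Write g(t) = t^6 - 3t^5 + 3t^3 - 2t^2 - t + 2.
Linear factors from roots: (t - 1).
Complete factorization: g(t) = (t - 1)·(t^2 + 3t + 1)·(t^3 + 2t^2 - 2t - 2).
Factor degrees with multiplicity: 1 + 2 + 3 = 6.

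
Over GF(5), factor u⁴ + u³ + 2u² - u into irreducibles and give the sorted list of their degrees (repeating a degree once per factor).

1, 1, 2

Write f(u) = u⁴ + u³ + 2u² - u.
Roots in GF(5): f(0) = 0 → root; f(1) = 3; f(2) = 0 → root; f(3) = 3; f(4) = 3.
Linear factors from roots: (u), (u - 2).
Complete factorization: f(u) = (u)·(u - 2)·(u² - 2u - 2).
Factor degrees with multiplicity: 1 + 1 + 2 = 4.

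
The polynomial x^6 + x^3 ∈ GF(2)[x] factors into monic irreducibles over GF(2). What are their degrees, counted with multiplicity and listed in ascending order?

1, 1, 1, 1, 2

Write f(x) = x^6 + x^3.
Roots in GF(2): f(0) = 0 → root; f(1) = 0 → root.
Linear factors from roots: (x), (x + 1).
Complete factorization: f(x) = (x + 1)·(x)^3·(x^2 + x + 1).
Factor degrees with multiplicity: 1 + 1 + 1 + 1 + 2 = 6.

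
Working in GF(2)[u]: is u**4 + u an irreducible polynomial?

Write h(u) = u**4 + u.
Check for roots in GF(2): h(0) = 0 → root; h(1) = 0 → root.
h(0) = 0, so (u) divides h(u); h is reducible.

No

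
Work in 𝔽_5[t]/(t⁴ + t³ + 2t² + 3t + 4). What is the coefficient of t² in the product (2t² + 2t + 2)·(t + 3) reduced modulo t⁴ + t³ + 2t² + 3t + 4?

3

Multiply in 𝔽_5[t]: (2t² + 2t + 2)·(t + 3) = 2t³ + 3t² + 3t + 1.
Reduced: 2t³ + 3t² + 3t + 1.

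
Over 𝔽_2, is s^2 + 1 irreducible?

Write m(s) = s^2 + 1.
Check for roots in 𝔽_2: m(0) = 1; m(1) = 0 → root.
m(1) = 0, so (s − 1) divides m(s); m is reducible.

No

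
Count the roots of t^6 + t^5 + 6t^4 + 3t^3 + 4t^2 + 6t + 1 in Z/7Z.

Write f(t) = t^6 + t^5 + 6t^4 + 3t^3 + 4t^2 + 6t + 1.
Evaluate at each of the 7 elements of Z/7Z:
f(0) = 1; f(1) = 1; f(2) = 0 → root; f(3) = 5; f(4) = 0 → root; f(5) = 4; f(6) = 2.
Roots: {2, 4}.

2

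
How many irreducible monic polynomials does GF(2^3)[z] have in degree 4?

1008

x^(8^4) − x is the product of all monic irreducibles of degree dividing 4; Möbius inversion gives N = (1/4) Σ μ(4/d)·8^d.
Divisors of 4: 1, 2, 4; μ(4/d) for each: 0, -1, 1.
Σ = − 8^2 + 8^4 = 4032.
N = 4032/4 = 1008.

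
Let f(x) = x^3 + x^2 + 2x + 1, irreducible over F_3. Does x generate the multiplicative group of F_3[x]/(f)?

|GF(3^3)^×| = 3^3 − 1 = 26. Prime factorization: 26 = 2·13.
f is primitive ⇔ x has order 26 in GF(3)[x]/(f), i.e. x^(26/q) ≠ 1 for each prime q | 26.
x^(13) mod f = 2.
x^(2) mod f = x^2.
None equal 1, so x has full order 26; f is primitive.

Yes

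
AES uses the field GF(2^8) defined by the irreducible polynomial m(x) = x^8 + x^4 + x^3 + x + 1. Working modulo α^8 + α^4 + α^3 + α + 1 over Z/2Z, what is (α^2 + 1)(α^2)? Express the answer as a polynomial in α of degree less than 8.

α^4 + α^2

Multiply in Z/2Z[α]: (α^2 + 1)·(α^2) = α^4 + α^2.
Reduced: α^4 + α^2.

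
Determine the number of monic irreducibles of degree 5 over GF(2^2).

The number of monic irreducibles of degree 5 over GF(4) is (1/5)·Σ_{d∣5} μ(5/d) 4^d.
Divisors of 5: 1, 5; μ(5/d) for each: -1, 1.
Σ = − 4^1 + 4^5 = 1020.
N = 1020/5 = 204.

204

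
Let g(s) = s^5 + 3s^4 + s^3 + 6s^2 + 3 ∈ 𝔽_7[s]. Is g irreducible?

Check for roots in 𝔽_7: g(0) = 3; g(1) = 0 → root; g(2) = 3; g(3) = 3; g(4) = 2; g(5) = 0 → root; g(6) = 3.
g(1) = 0, so (s − 1) divides g(s); g is reducible.

No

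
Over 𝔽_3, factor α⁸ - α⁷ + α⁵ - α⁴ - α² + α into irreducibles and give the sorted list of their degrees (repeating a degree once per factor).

1, 1, 2, 2, 2

Write f(α) = α⁸ - α⁷ + α⁵ - α⁴ - α² + α.
Roots in 𝔽_3: f(0) = 0 → root; f(1) = 0 → root; f(2) = 1.
Linear factors from roots: (α), (α - 1).
Complete factorization: f(α) = (α)·(α - 1)·(α² + α - 1)^3.
Factor degrees with multiplicity: 1 + 1 + 2 + 2 + 2 = 8.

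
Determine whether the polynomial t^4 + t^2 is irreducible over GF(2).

Write f(t) = t^4 + t^2.
Check for roots in GF(2): f(0) = 0 → root; f(1) = 0 → root.
f(0) = 0, so (t) divides f(t); f is reducible.

No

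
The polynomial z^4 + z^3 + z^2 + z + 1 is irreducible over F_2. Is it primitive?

No

Write f(z) = z^4 + z^3 + z^2 + z + 1.
|GF(2^4)^×| = 2^4 − 1 = 15. Prime factorization: 15 = 3·5.
f is primitive ⇔ z has order 15 in GF(2)[z]/(f), i.e. z^(15/q) ≠ 1 for each prime q | 15.
z^(5) mod f = 1
z^(3) mod f = z^3.
Since z^(5) = 1, the order of z divides 5 < 15; not primitive.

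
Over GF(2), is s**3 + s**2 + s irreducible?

No

Write g(s) = s**3 + s**2 + s.
Check for roots in GF(2): g(0) = 0 → root; g(1) = 1.
g(0) = 0, so (s) divides g(s); g is reducible.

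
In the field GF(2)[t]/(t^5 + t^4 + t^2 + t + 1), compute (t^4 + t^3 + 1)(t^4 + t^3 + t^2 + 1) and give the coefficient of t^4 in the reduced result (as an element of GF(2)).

1

Multiply in GF(2)[t]: (t^4 + t^3 + 1)·(t^4 + t^3 + t^2 + 1) = t^8 + t^5 + t^2 + 1.
Reduce using t^5 ≡ t^4 + t^2 + t + 1 (mod t^5 + t^4 + t^2 + t + 1).
Reduced: t^4 + t^3.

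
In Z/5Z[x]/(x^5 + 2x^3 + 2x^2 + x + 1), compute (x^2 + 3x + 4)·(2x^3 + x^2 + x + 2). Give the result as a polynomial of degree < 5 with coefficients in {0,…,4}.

2x^4 + 3x^3 + 3x + 1

Multiply in Z/5Z[x]: (x^2 + 3x + 4)·(2x^3 + x^2 + x + 2) = 2x^5 + 2x^4 + 2x^3 + 4x^2 + 3.
Reduce using x^5 ≡ 3x^3 + 3x^2 + 4x + 4 (mod x^5 + 2x^3 + 2x^2 + x + 1).
Reduced: 2x^4 + 3x^3 + 3x + 1.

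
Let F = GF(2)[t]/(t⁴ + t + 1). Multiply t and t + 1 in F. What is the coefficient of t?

Multiply in GF(2)[t]: (t)·(t + 1) = t² + t.
Reduced: t² + t.

1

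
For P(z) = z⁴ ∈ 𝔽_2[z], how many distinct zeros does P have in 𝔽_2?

1

Evaluate at each of the 2 elements of 𝔽_2:
P(0) = 0 → root; P(1) = 1.
Roots: {0}.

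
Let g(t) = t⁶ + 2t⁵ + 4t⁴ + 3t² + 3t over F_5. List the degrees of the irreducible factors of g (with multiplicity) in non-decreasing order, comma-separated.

Roots in F_5: g(0) = 0 → root; g(1) = 3; g(2) = 0 → root; g(3) = 0 → root; g(4) = 3.
Linear factors from roots: (t), (t + 3), (t + 2).
Complete factorization: g(t) = (t)·(t + 2)·(t + 3)^2·(t² + 4t + 1).
Factor degrees with multiplicity: 1 + 1 + 1 + 1 + 2 = 6.

1, 1, 1, 1, 2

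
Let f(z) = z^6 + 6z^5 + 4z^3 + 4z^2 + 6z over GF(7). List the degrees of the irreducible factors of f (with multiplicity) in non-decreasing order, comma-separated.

Linear factors from roots: (z), (z + 6), (z + 3).
Complete factorization: f(z) = (z)·(z + 3)·(z + 6)·(z^3 + 4z^2 + 2z + 5).
Factor degrees with multiplicity: 1 + 1 + 1 + 3 = 6.

1, 1, 1, 3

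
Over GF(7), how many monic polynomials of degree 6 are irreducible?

19544

x^(7^6) − x is the product of all monic irreducibles of degree dividing 6; Möbius inversion gives N = (1/6) Σ μ(6/d)·7^d.
Divisors of 6: 1, 2, 3, 6; μ(6/d) for each: 1, -1, -1, 1.
Σ = 7^1 − 7^2 − 7^3 + 7^6 = 117264.
N = 117264/6 = 19544.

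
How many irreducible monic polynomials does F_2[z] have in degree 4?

3

The number of monic irreducibles of degree 4 over GF(2) is (1/4)·Σ_{d∣4} μ(4/d) 2^d.
Divisors of 4: 1, 2, 4; μ(4/d) for each: 0, -1, 1.
Σ = − 2^2 + 2^4 = 12.
N = 12/4 = 3.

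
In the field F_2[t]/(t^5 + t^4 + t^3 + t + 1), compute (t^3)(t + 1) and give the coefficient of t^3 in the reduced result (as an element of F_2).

Multiply in F_2[t]: (t^3)·(t + 1) = t^4 + t^3.
Reduced: t^4 + t^3.

1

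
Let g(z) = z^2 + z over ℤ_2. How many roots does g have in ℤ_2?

Evaluate at each of the 2 elements of ℤ_2:
g(0) = 0 → root; g(1) = 0 → root.
Roots: {0, 1}.

2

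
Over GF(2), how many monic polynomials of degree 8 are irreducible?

30

Gauss's count: N_{2}(8) = (1/8) Σ_{d|8} μ(8/d)·2^d.
Divisors of 8: 1, 2, 4, 8; μ(8/d) for each: 0, 0, -1, 1.
Σ = − 2^4 + 2^8 = 240.
N = 240/8 = 30.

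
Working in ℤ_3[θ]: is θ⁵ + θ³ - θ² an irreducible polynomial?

Write P(θ) = θ⁵ + θ³ - θ².
Check for roots in ℤ_3: P(0) = 0 → root; P(1) = 1; P(2) = 0 → root.
P(0) = 0, so (θ) divides P(θ); P is reducible.

No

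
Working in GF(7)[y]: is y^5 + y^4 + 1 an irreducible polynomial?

No

Write m(y) = y^5 + y^4 + 1.
Check for roots in GF(7): m(0) = 1; m(1) = 3; m(2) = 0 → root; m(3) = 3; m(4) = 0 → root; m(5) = 6; m(6) = 1.
m(2) = 0, so (y − 2) divides m(y); m is reducible.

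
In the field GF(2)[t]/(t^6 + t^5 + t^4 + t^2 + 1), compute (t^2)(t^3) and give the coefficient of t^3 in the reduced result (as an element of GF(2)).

Multiply in GF(2)[t]: (t^2)·(t^3) = t^5.
Reduced: t^5.

0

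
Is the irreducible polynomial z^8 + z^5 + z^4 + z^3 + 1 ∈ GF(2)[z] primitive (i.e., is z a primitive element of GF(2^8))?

No

Write f(z) = z^8 + z^5 + z^4 + z^3 + 1.
|GF(2^8)^×| = 2^8 − 1 = 255. Prime factorization: 255 = 3·5·17.
f is primitive ⇔ z has order 255 in GF(2)[z]/(f), i.e. z^(255/q) ≠ 1 for each prime q | 255.
z^(85) mod f = 1
z^(51) mod f = 1
z^(15) mod f = z^6 + z^3 + z^2 + z.
Since z^(85) = 1, the order of z divides 85 < 255; not primitive.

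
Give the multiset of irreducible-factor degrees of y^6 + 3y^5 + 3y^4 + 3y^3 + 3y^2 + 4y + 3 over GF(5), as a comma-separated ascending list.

Write f(y) = y^6 + 3y^5 + 3y^4 + 3y^3 + 3y^2 + 4y + 3.
Roots in GF(5): f(0) = 3; f(1) = 0 → root; f(2) = 0 → root; f(3) = 4; f(4) = 0 → root.
Linear factors from roots: (y + 4), (y + 3), (y + 1).
Complete factorization: f(y) = (y + 1)·(y + 4)·(y + 3)^2·(y^2 + 2y + 3).
Factor degrees with multiplicity: 1 + 1 + 1 + 1 + 2 = 6.

1, 1, 1, 1, 2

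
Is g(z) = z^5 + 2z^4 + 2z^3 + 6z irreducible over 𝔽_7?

No

Check for roots in 𝔽_7: g(0) = 0 → root; g(1) = 4; g(2) = 1; g(3) = 1; g(4) = 1; g(5) = 0 → root; g(6) = 0 → root.
g(0) = 0, so (z) divides g(z); g is reducible.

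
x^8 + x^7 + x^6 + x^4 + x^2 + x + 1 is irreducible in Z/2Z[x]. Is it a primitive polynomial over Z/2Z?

Write f(x) = x^8 + x^7 + x^6 + x^4 + x^2 + x + 1.
|GF(2^8)^×| = 2^8 − 1 = 255. Prime factorization: 255 = 3·5·17.
f is primitive ⇔ x has order 255 in GF(2)[x]/(f), i.e. x^(255/q) ≠ 1 for each prime q | 255.
x^(85) mod f = 1
x^(51) mod f = 1
x^(15) mod f = x^7 + x^4 + x^3 + x^2 + x.
Since x^(85) = 1, the order of x divides 85 < 255; not primitive.

No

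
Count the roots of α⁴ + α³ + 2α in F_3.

Write g(α) = α⁴ + α³ + 2α.
Evaluate at each of the 3 elements of F_3:
g(0) = 0 → root; g(1) = 1; g(2) = 1.
Roots: {0}.

1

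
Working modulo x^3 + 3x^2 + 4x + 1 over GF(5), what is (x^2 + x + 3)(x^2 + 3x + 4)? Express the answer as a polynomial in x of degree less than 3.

Multiply in GF(5)[x]: (x^2 + x + 3)·(x^2 + 3x + 4) = x^4 + 4x^3 + 3x + 2.
Reduce using x^3 ≡ 2x^2 + x + 4 (mod x^3 + 3x^2 + 4x + 1).
Reduced: 3x^2 + 3x + 1.

3x^2 + 3x + 1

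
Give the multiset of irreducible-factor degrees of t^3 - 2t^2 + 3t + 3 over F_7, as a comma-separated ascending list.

1, 2

Write f(t) = t^3 - 2t^2 + 3t + 3.
Linear factors from roots: (t - 3).
Complete factorization: f(t) = (t - 3)·(t^2 + t - 1).
Factor degrees with multiplicity: 1 + 2 = 3.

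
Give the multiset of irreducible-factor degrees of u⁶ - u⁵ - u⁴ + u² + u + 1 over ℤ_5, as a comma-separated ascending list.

6

Write f(u) = u⁶ - u⁵ - u⁴ + u² + u + 1.
Roots in ℤ_5: f(0) = 1; f(1) = 2; f(2) = 3; f(3) = 3; f(4) = 2.
Complete factorization: f(u) = (u⁶ - u⁵ - u⁴ + u² + u + 1).
Factor degrees with multiplicity: 6 = 6.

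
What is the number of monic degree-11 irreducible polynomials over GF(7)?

The number of monic irreducibles of degree 11 over GF(7) is (1/11)·Σ_{d∣11} μ(11/d) 7^d.
Divisors of 11: 1, 11; μ(11/d) for each: -1, 1.
Σ = − 7^1 + 7^11 = 1977326736.
N = 1977326736/11 = 179756976.

179756976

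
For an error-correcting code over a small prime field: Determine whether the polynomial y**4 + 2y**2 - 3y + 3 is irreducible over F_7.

Write g(y) = y**4 + 2y**2 - 3y + 3.
Check for roots in F_7: g(0) = 3; g(1) = 3; g(2) = 0 → root; g(3) = 2; g(4) = 6; g(5) = 5; g(6) = 2.
g(2) = 0, so (y − 2) divides g(y); g is reducible.

No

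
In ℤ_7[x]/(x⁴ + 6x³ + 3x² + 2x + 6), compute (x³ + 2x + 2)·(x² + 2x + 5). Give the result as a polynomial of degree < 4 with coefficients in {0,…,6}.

2x^2 + 2x + 6

Multiply in ℤ_7[x]: (x³ + 2x + 2)·(x² + 2x + 5) = x⁵ + 2x⁴ + 6x² + 3.
Reduce using x⁴ ≡ x³ + 4x² + 5x + 1 (mod x⁴ + 6x³ + 3x² + 2x + 6).
Reduced: 2x² + 2x + 6.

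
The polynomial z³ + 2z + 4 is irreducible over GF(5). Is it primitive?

Write f(z) = z³ + 2z + 4.
|GF(5^3)^×| = 5^3 − 1 = 124. Prime factorization: 124 = 2^2·31.
f is primitive ⇔ z has order 124 in GF(5)[z]/(f), i.e. z^(124/q) ≠ 1 for each prime q | 124.
z^(62) mod f = 1
z^(4) mod f = 3z² + z.
Since z^(62) = 1, the order of z divides 62 < 124; not primitive.

No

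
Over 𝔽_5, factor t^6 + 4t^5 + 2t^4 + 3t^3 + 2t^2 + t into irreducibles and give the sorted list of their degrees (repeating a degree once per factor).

Write h(t) = t^6 + 4t^5 + 2t^4 + 3t^3 + 2t^2 + t.
Roots in 𝔽_5: h(0) = 0 → root; h(1) = 3; h(2) = 3; h(3) = 0 → root; h(4) = 2.
Linear factors from roots: (t), (t + 2).
Complete factorization: h(t) = (t)·(t + 2)·(t^2 + 3t + 4)·(t^2 + 4t + 2).
Factor degrees with multiplicity: 1 + 1 + 2 + 2 = 6.

1, 1, 2, 2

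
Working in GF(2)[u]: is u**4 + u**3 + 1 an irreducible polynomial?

Yes

Write f(u) = u**4 + u**3 + 1.
Check for roots in GF(2): f(0) = 1; f(1) = 1.
No roots, so no linear factors.
Monic irreducibles of degree 2 over GF(2): u**2 + u + 1.
None of them divide f (all give nonzero remainder).
No irreducible factor of degree ≤ 2 exists, so f is irreducible over GF(2).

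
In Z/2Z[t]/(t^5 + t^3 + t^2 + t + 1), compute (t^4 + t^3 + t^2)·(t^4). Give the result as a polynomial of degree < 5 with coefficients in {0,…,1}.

Multiply in Z/2Z[t]: (t^4 + t^3 + t^2)·(t^4) = t^8 + t^7 + t^6.
Reduce using t^5 ≡ t^3 + t^2 + t + 1 (mod t^5 + t^3 + t^2 + t + 1).
Reduced: t^2.

t^2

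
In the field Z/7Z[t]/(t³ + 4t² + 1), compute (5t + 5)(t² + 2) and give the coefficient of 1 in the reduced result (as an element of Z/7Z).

Multiply in Z/7Z[t]: (5t + 5)·(t² + 2) = 5t³ + 5t² + 3t + 3.
Reduce using t³ ≡ 3t² + 6 (mod t³ + 4t² + 1).
Reduced: 6t² + 3t + 5.

5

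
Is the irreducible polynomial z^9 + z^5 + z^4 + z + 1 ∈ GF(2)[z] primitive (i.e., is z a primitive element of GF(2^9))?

Write f(z) = z^9 + z^5 + z^4 + z + 1.
|GF(2^9)^×| = 2^9 − 1 = 511. Prime factorization: 511 = 7·73.
f is primitive ⇔ z has order 511 in GF(2)[z]/(f), i.e. z^(511/q) ≠ 1 for each prime q | 511.
z^(73) mod f = z^8 + z^7 + z^6 + z^3 + z^2 + z.
z^(7) mod f = z^7.
None equal 1, so z has full order 511; f is primitive.

Yes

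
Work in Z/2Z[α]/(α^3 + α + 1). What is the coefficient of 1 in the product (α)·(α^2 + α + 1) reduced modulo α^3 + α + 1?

Multiply in Z/2Z[α]: (α)·(α^2 + α + 1) = α^3 + α^2 + α.
Reduce using α^3 ≡ α + 1 (mod α^3 + α + 1).
Reduced: α^2 + 1.

1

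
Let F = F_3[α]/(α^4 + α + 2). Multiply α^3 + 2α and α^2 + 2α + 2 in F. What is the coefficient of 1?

Multiply in F_3[α]: (α^3 + 2α)·(α^2 + 2α + 2) = α^5 + 2α^4 + α^3 + α^2 + α.
Reduce using α^4 ≡ 2α + 1 (mod α^4 + α + 2).
Reduced: α^3 + 2.

2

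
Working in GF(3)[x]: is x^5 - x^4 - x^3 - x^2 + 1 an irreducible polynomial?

Write P(x) = x^5 - x^4 - x^3 - x^2 + 1.
Check for roots in GF(3): P(0) = 1; P(1) = 2; P(2) = 2.
No roots, so no linear factors.
Monic irreducibles of degree 2 over GF(3): x^2 + 1, x^2 + x - 1, x^2 - x - 1.
None of them divide P (all give nonzero remainder).
No irreducible factor of degree ≤ 2 exists, so P is irreducible over GF(3).

Yes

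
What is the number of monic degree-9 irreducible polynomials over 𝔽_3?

2184

Gauss's count: N_{3}(9) = (1/9) Σ_{d|9} μ(9/d)·3^d.
Divisors of 9: 1, 3, 9; μ(9/d) for each: 0, -1, 1.
Σ = − 3^3 + 3^9 = 19656.
N = 19656/9 = 2184.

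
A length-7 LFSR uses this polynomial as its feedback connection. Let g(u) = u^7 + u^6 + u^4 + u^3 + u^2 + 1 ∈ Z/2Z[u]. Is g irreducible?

No

Check for roots in Z/2Z: g(0) = 1; g(1) = 0 → root.
g(1) = 0, so (u − 1) divides g(u); g is reducible.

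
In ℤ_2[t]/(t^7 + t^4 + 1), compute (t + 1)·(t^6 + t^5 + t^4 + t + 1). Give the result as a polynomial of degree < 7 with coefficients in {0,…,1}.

Multiply in ℤ_2[t]: (t + 1)·(t^6 + t^5 + t^4 + t + 1) = t^7 + t^4 + t^2 + 1.
Reduce using t^7 ≡ t^4 + 1 (mod t^7 + t^4 + 1).
Reduced: t^2.

t^2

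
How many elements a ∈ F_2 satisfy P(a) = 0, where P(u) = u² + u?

Evaluate at each of the 2 elements of F_2:
P(0) = 0 → root; P(1) = 0 → root.
Roots: {0, 1}.

2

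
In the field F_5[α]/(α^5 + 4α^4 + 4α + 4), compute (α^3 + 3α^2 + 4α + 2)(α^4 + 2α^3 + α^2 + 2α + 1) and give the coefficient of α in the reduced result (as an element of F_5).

Multiply in F_5[α]: (α^3 + 3α^2 + 4α + 2)·(α^4 + 2α^3 + α^2 + 2α + 1) = α^7 + α^5 + 3α^2 + 3α + 2.
Reduce using α^5 ≡ α^4 + α + 1 (mod α^5 + 4α^4 + 4α + 4).
Reduced: 2α^4 + α^3 + α + 4.

1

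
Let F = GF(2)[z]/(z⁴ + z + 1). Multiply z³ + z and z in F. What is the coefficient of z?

Multiply in GF(2)[z]: (z³ + z)·(z) = z⁴ + z².
Reduce using z⁴ ≡ z + 1 (mod z⁴ + z + 1).
Reduced: z² + z + 1.

1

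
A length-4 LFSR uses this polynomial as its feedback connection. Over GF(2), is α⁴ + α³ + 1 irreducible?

Yes

Write P(α) = α⁴ + α³ + 1.
Check for roots in GF(2): P(0) = 1; P(1) = 1.
No roots, so no linear factors.
Monic irreducibles of degree 2 over GF(2): α² + α + 1.
None of them divide P (all give nonzero remainder).
No irreducible factor of degree ≤ 2 exists, so P is irreducible over GF(2).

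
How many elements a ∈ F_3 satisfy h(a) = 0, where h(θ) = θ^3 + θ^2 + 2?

Evaluate at each of the 3 elements of F_3:
h(0) = 2; h(1) = 1; h(2) = 2.
No element is a root.

0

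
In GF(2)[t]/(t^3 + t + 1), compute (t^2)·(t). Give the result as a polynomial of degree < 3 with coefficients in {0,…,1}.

t + 1

Multiply in GF(2)[t]: (t^2)·(t) = t^3.
Reduce using t^3 ≡ t + 1 (mod t^3 + t + 1).
Reduced: t + 1.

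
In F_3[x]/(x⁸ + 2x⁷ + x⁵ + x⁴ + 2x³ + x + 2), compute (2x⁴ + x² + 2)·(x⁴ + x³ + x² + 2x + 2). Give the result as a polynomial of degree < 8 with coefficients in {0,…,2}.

x^7 + 2x^4 + x^2 + 2x

Multiply in F_3[x]: (2x⁴ + x² + 2)·(x⁴ + x³ + x² + 2x + 2) = 2x⁸ + 2x⁷ + 2x⁵ + x⁴ + x³ + x² + x + 1.
Reduce using x⁸ ≡ x⁷ + 2x⁵ + 2x⁴ + x³ + 2x + 1 (mod x⁸ + 2x⁷ + x⁵ + x⁴ + 2x³ + x + 2).
Reduced: x⁷ + 2x⁴ + x² + 2x.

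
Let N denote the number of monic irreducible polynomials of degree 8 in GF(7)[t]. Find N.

x^(7^8) − x is the product of all monic irreducibles of degree dividing 8; Möbius inversion gives N = (1/8) Σ μ(8/d)·7^d.
Divisors of 8: 1, 2, 4, 8; μ(8/d) for each: 0, 0, -1, 1.
Σ = − 7^4 + 7^8 = 5762400.
N = 5762400/8 = 720300.

720300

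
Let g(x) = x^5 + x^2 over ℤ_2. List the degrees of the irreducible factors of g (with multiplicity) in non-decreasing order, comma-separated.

1, 1, 1, 2

Roots in ℤ_2: g(0) = 0 → root; g(1) = 0 → root.
Linear factors from roots: (x), (x + 1).
Complete factorization: g(x) = (x + 1)·(x)^2·(x^2 + x + 1).
Factor degrees with multiplicity: 1 + 1 + 1 + 2 = 5.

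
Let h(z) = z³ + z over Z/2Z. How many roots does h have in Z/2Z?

Evaluate at each of the 2 elements of Z/2Z:
h(0) = 0 → root; h(1) = 0 → root.
Roots: {0, 1}.

2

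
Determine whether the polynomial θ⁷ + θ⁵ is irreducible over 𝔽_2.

Write h(θ) = θ⁷ + θ⁵.
Check for roots in 𝔽_2: h(0) = 0 → root; h(1) = 0 → root.
h(0) = 0, so (θ) divides h(θ); h is reducible.

No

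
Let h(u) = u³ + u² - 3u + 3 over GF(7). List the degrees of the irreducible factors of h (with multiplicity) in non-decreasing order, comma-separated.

Complete factorization: h(u) = (u³ + u² - 3u + 3).
Factor degrees with multiplicity: 3 = 3.

3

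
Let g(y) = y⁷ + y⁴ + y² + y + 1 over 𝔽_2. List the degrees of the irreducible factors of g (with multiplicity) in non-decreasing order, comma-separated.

2, 2, 3

Roots in 𝔽_2: g(0) = 1; g(1) = 1.
Complete factorization: g(y) = (y² + y + 1)^2·(y³ + y + 1).
Factor degrees with multiplicity: 2 + 2 + 3 = 7.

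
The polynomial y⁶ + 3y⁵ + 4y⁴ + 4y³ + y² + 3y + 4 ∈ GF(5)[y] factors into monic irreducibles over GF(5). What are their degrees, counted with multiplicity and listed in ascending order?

Write h(y) = y⁶ + 3y⁵ + 4y⁴ + 4y³ + y² + 3y + 4.
Roots in GF(5): h(0) = 4; h(1) = 0 → root; h(2) = 0 → root; h(3) = 2; h(4) = 0 → root.
Linear factors from roots: (y + 4), (y + 3), (y + 1).
Complete factorization: h(y) = (y + 1)·(y + 4)·(y + 3)^2·(y² + 2y + 4).
Factor degrees with multiplicity: 1 + 1 + 1 + 1 + 2 = 6.

1, 1, 1, 1, 2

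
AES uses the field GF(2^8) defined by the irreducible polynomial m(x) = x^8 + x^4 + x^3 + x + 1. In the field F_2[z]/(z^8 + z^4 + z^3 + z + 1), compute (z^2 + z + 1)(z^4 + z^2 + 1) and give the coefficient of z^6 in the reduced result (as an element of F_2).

1

Multiply in F_2[z]: (z^2 + z + 1)·(z^4 + z^2 + 1) = z^6 + z^5 + z^3 + z + 1.
Reduced: z^6 + z^5 + z^3 + z + 1.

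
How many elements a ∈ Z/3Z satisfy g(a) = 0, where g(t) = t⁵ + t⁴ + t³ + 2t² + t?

3

Evaluate at each of the 3 elements of Z/3Z:
g(0) = 0 → root; g(1) = 0 → root; g(2) = 0 → root.
Roots: {0, 1, 2}.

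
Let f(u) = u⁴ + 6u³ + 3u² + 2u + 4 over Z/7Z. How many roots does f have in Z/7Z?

Evaluate at each of the 7 elements of Z/7Z:
f(0) = 4; f(1) = 2; f(2) = 0 → root; f(3) = 0 → root; f(4) = 0 → root; f(5) = 1; f(6) = 0 → root.
Roots: {2, 3, 4, 6}.

4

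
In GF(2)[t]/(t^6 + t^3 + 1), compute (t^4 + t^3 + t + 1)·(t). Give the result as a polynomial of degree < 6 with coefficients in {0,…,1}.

t^5 + t^4 + t^2 + t

Multiply in GF(2)[t]: (t^4 + t^3 + t + 1)·(t) = t^5 + t^4 + t^2 + t.
Reduced: t^5 + t^4 + t^2 + t.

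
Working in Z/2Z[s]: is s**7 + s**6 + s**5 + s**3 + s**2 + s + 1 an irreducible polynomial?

Yes

Write h(s) = s**7 + s**6 + s**5 + s**3 + s**2 + s + 1.
Check for roots in Z/2Z: h(0) = 1; h(1) = 1.
No roots, so no linear factors.
Monic irreducibles of degree 2 over GF(2): s**2 + s + 1.
None of them divide h (all give nonzero remainder).
Monic irreducibles of degree 3 over GF(2): s**3 + s + 1, s**3 + s**2 + 1.
None of them divide h (all give nonzero remainder).
No irreducible factor of degree ≤ 3 exists, so h is irreducible over GF(2).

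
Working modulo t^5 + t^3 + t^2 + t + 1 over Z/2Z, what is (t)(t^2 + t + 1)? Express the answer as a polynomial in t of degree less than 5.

Multiply in Z/2Z[t]: (t)·(t^2 + t + 1) = t^3 + t^2 + t.
Reduced: t^3 + t^2 + t.

t^3 + t^2 + t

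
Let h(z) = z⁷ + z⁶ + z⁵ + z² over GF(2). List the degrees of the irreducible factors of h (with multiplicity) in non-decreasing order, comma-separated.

1, 1, 1, 1, 3

Roots in GF(2): h(0) = 0 → root; h(1) = 0 → root.
Linear factors from roots: (z), (z + 1).
Complete factorization: h(z) = (z)^2·(z + 1)^2·(z³ + z² + 1).
Factor degrees with multiplicity: 1 + 1 + 1 + 1 + 3 = 7.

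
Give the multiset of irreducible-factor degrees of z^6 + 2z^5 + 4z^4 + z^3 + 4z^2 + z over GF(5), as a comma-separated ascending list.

Write g(z) = z^6 + 2z^5 + 4z^4 + z^3 + 4z^2 + z.
Roots in GF(5): g(0) = 0 → root; g(1) = 3; g(2) = 3; g(3) = 0 → root; g(4) = 0 → root.
Linear factors from roots: (z), (z + 2), (z + 1).
Complete factorization: g(z) = (z)·(z + 1)·(z + 2)·(z^3 + 4z^2 + 3).
Factor degrees with multiplicity: 1 + 1 + 1 + 3 = 6.

1, 1, 1, 3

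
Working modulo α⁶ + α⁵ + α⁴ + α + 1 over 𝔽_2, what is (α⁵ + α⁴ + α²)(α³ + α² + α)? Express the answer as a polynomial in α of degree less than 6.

α^5 + α^4 + α

Multiply in 𝔽_2[α]: (α⁵ + α⁴ + α²)·(α³ + α² + α) = α⁸ + α⁴ + α³.
Reduce using α⁶ ≡ α⁵ + α⁴ + α + 1 (mod α⁶ + α⁵ + α⁴ + α + 1).
Reduced: α⁵ + α⁴ + α.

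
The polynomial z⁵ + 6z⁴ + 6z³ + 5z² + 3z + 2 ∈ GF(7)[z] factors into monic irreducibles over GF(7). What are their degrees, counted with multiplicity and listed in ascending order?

Write g(z) = z⁵ + 6z⁴ + 6z³ + 5z² + 3z + 2.
Linear factors from roots: (z + 3).
Complete factorization: g(z) = (z + 3)·(z² + 5z + 2)·(z² + 5z + 5).
Factor degrees with multiplicity: 1 + 2 + 2 = 5.

1, 2, 2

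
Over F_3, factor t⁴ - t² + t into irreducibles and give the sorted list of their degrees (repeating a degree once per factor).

Write g(t) = t⁴ - t² + t.
Roots in F_3: g(0) = 0 → root; g(1) = 1; g(2) = 2.
Linear factors from roots: (t).
Complete factorization: g(t) = (t)·(t³ - t + 1).
Factor degrees with multiplicity: 1 + 3 = 4.

1, 3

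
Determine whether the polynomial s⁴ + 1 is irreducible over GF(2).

No

Write f(s) = s⁴ + 1.
Check for roots in GF(2): f(0) = 1; f(1) = 0 → root.
f(1) = 0, so (s − 1) divides f(s); f is reducible.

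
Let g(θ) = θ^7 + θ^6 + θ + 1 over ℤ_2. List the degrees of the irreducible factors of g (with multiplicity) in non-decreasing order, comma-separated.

1, 1, 1, 2, 2

Roots in ℤ_2: g(0) = 1; g(1) = 0 → root.
Linear factors from roots: (θ + 1).
Complete factorization: g(θ) = (θ + 1)^3·(θ^2 + θ + 1)^2.
Factor degrees with multiplicity: 1 + 1 + 1 + 2 + 2 = 7.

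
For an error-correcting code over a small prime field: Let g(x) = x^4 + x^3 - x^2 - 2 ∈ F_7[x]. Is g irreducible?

Check for roots in F_7: g(0) = 5; g(1) = 6; g(2) = 4; g(3) = 6; g(4) = 1; g(5) = 2; g(6) = 4.
No roots, so no linear factors.
Degree-2 irreducible divisors: test the 21 monic irreducibles of degree 2 over GF(7).
None of them divide g (all give nonzero remainder).
No irreducible factor of degree ≤ 2 exists, so g is irreducible over GF(7).

Yes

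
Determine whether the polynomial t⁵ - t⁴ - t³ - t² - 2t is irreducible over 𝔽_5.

No

Write f(t) = t⁵ - t⁴ - t³ - t² - 2t.
Check for roots in 𝔽_5: f(0) = 0 → root; f(1) = 1; f(2) = 0 → root; f(3) = 0 → root; f(4) = 0 → root.
f(0) = 0, so (t) divides f(t); f is reducible.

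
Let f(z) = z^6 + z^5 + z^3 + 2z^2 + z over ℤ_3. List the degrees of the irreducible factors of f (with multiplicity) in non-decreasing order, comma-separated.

1, 1, 1, 3

Roots in ℤ_3: f(0) = 0 → root; f(1) = 0 → root; f(2) = 0 → root.
Linear factors from roots: (z), (z + 2), (z + 1).
Complete factorization: f(z) = (z)·(z + 1)·(z + 2)·(z^3 + z^2 + z + 2).
Factor degrees with multiplicity: 1 + 1 + 1 + 3 = 6.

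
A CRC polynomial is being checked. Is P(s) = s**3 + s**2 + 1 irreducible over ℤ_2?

Yes

Check for roots in ℤ_2: P(0) = 1; P(1) = 1.
No roots. A degree-3 polynomial over a field with no linear factor is irreducible.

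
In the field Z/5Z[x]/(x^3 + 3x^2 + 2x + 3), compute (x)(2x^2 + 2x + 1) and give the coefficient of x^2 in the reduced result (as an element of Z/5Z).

1

Multiply in Z/5Z[x]: (x)·(2x^2 + 2x + 1) = 2x^3 + 2x^2 + x.
Reduce using x^3 ≡ 2x^2 + 3x + 2 (mod x^3 + 3x^2 + 2x + 3).
Reduced: x^2 + 2x + 4.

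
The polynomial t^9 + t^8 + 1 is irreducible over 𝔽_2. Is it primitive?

Write f(t) = t^9 + t^8 + 1.
|GF(2^9)^×| = 2^9 − 1 = 511. Prime factorization: 511 = 7·73.
f is primitive ⇔ t has order 511 in GF(2)[t]/(f), i.e. t^(511/q) ≠ 1 for each prime q | 511.
t^(73) mod f = 1
t^(7) mod f = t^7.
Since t^(73) = 1, the order of t divides 73 < 511; not primitive.

No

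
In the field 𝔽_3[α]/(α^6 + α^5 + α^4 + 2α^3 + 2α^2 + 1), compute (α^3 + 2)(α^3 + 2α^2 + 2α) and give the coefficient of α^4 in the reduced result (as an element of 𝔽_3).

Multiply in 𝔽_3[α]: (α^3 + 2)·(α^3 + 2α^2 + 2α) = α^6 + 2α^5 + 2α^4 + 2α^3 + α^2 + α.
Reduce using α^6 ≡ 2α^5 + 2α^4 + α^3 + α^2 + 2 (mod α^6 + α^5 + α^4 + 2α^3 + 2α^2 + 1).
Reduced: α^5 + α^4 + 2α^2 + α + 2.

1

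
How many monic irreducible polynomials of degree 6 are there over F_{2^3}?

43596

By the necklace-counting formula, N_8(6) = (1/6) Σ_{d|6} μ(6/d)·8^d.
Divisors of 6: 1, 2, 3, 6; μ(6/d) for each: 1, -1, -1, 1.
Σ = 8^1 − 8^2 − 8^3 + 8^6 = 261576.
N = 261576/6 = 43596.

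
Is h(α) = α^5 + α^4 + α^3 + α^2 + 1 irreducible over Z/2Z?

Check for roots in Z/2Z: h(0) = 1; h(1) = 1.
No roots, so no linear factors.
Monic irreducibles of degree 2 over GF(2): α^2 + α + 1.
None of them divide h (all give nonzero remainder).
No irreducible factor of degree ≤ 2 exists, so h is irreducible over GF(2).

Yes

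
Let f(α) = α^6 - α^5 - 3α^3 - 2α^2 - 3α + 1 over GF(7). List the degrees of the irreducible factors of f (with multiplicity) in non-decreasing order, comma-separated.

Linear factors from roots: (α - 1), (α + 2), (α + 1).
Complete factorization: f(α) = (α + 1)·(α + 2)·(α - 1)·(α^3 - 3α^2 + 3).
Factor degrees with multiplicity: 1 + 1 + 1 + 3 = 6.

1, 1, 1, 3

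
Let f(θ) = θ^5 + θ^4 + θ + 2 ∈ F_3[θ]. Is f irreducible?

Yes

Check for roots in F_3: f(0) = 2; f(1) = 2; f(2) = 1.
No roots, so no linear factors.
Monic irreducibles of degree 2 over GF(3): θ^2 + 1, θ^2 + θ + 2, θ^2 + 2θ + 2.
None of them divide f (all give nonzero remainder).
No irreducible factor of degree ≤ 2 exists, so f is irreducible over GF(3).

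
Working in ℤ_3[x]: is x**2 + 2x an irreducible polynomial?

No

Write h(x) = x**2 + 2x.
Check for roots in ℤ_3: h(0) = 0 → root; h(1) = 0 → root; h(2) = 2.
h(0) = 0, so (x) divides h(x); h is reducible.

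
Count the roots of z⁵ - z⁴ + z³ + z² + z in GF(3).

3

Write g(z) = z⁵ - z⁴ + z³ + z² + z.
Evaluate at each of the 3 elements of GF(3):
g(0) = 0 → root; g(1) = 0 → root; g(2) = 0 → root.
Roots: {0, 1, 2}.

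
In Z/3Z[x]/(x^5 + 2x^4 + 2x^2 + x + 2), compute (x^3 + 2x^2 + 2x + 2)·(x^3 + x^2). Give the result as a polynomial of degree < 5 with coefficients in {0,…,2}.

2x^4 + 2x^3 + 2x^2 + 1

Multiply in Z/3Z[x]: (x^3 + 2x^2 + 2x + 2)·(x^3 + x^2) = x^6 + x^4 + x^3 + 2x^2.
Reduce using x^5 ≡ x^4 + x^2 + 2x + 1 (mod x^5 + 2x^4 + 2x^2 + x + 2).
Reduced: 2x^4 + 2x^3 + 2x^2 + 1.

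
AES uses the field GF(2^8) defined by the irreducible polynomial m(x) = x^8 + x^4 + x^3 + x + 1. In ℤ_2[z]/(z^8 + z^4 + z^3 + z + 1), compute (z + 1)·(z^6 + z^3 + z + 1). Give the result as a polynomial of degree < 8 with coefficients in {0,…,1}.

z^7 + z^6 + z^4 + z^3 + z^2 + 1

Multiply in ℤ_2[z]: (z + 1)·(z^6 + z^3 + z + 1) = z^7 + z^6 + z^4 + z^3 + z^2 + 1.
Reduced: z^7 + z^6 + z^4 + z^3 + z^2 + 1.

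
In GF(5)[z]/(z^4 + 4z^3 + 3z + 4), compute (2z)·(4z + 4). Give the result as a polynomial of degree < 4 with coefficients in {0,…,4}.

3z^2 + 3z

Multiply in GF(5)[z]: (2z)·(4z + 4) = 3z^2 + 3z.
Reduced: 3z^2 + 3z.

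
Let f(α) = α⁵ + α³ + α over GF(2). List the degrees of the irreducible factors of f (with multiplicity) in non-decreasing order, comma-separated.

Roots in GF(2): f(0) = 0 → root; f(1) = 1.
Linear factors from roots: (α).
Complete factorization: f(α) = (α)·(α² + α + 1)^2.
Factor degrees with multiplicity: 1 + 2 + 2 = 5.

1, 2, 2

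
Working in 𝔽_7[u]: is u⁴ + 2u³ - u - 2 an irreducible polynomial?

Write f(u) = u⁴ + 2u³ - u - 2.
Check for roots in 𝔽_7: f(0) = 5; f(1) = 0 → root; f(2) = 0 → root; f(3) = 4; f(4) = 0 → root; f(5) = 0 → root; f(6) = 5.
f(1) = 0, so (u − 1) divides f(u); f is reducible.

No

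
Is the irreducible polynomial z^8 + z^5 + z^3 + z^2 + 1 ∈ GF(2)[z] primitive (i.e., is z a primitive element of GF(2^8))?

Yes

Write f(z) = z^8 + z^5 + z^3 + z^2 + 1.
|GF(2^8)^×| = 2^8 − 1 = 255. Prime factorization: 255 = 3·5·17.
f is primitive ⇔ z has order 255 in GF(2)[z]/(f), i.e. z^(255/q) ≠ 1 for each prime q | 255.
z^(85) mod f = z^7 + z^5 + z^4 + z^3 + z^2 + z.
z^(51) mod f = z^7 + z^6 + z^4 + z^3 + z^2.
z^(15) mod f = z^7 + z^6 + z^5 + z^2.
None equal 1, so z has full order 255; f is primitive.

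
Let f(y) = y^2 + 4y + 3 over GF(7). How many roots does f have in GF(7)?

2

Evaluate at each of the 7 elements of GF(7):
f(0) = 3; f(1) = 1; f(2) = 1; f(3) = 3; f(4) = 0 → root; f(5) = 6; f(6) = 0 → root.
Roots: {4, 6}.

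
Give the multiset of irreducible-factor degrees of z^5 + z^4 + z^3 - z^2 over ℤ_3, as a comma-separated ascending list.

Write f(z) = z^5 + z^4 + z^3 - z^2.
Roots in ℤ_3: f(0) = 0 → root; f(1) = 2; f(2) = 1.
Linear factors from roots: (z).
Complete factorization: f(z) = (z)^2·(z^3 + z^2 + z - 1).
Factor degrees with multiplicity: 1 + 1 + 3 = 5.

1, 1, 3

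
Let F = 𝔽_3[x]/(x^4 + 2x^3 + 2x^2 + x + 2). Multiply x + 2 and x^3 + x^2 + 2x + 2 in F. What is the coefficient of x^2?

Multiply in 𝔽_3[x]: (x + 2)·(x^3 + x^2 + 2x + 2) = x^4 + x^2 + 1.
Reduce using x^4 ≡ x^3 + x^2 + 2x + 1 (mod x^4 + 2x^3 + 2x^2 + x + 2).
Reduced: x^3 + 2x^2 + 2x + 2.

2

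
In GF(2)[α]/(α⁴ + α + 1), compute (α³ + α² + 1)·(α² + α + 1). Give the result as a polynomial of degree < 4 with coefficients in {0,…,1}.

α^2 + 1

Multiply in GF(2)[α]: (α³ + α² + 1)·(α² + α + 1) = α⁵ + α + 1.
Reduce using α⁴ ≡ α + 1 (mod α⁴ + α + 1).
Reduced: α² + 1.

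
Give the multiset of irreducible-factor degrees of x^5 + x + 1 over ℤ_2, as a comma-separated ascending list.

Write f(x) = x^5 + x + 1.
Roots in ℤ_2: f(0) = 1; f(1) = 1.
Complete factorization: f(x) = (x^2 + x + 1)·(x^3 + x^2 + 1).
Factor degrees with multiplicity: 2 + 3 = 5.

2, 3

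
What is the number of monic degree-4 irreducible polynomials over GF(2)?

3

x^(2^4) − x is the product of all monic irreducibles of degree dividing 4; Möbius inversion gives N = (1/4) Σ μ(4/d)·2^d.
Divisors of 4: 1, 2, 4; μ(4/d) for each: 0, -1, 1.
Σ = − 2^2 + 2^4 = 12.
N = 12/4 = 3.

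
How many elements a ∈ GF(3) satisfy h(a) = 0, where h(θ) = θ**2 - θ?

Evaluate at each of the 3 elements of GF(3):
h(0) = 0 → root; h(1) = 0 → root; h(2) = 2.
Roots: {0, 1}.

2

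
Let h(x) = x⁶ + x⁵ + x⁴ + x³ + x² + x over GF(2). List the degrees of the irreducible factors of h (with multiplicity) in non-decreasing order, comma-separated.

Roots in GF(2): h(0) = 0 → root; h(1) = 0 → root.
Linear factors from roots: (x), (x + 1).
Complete factorization: h(x) = (x)·(x + 1)·(x² + x + 1)^2.
Factor degrees with multiplicity: 1 + 1 + 2 + 2 = 6.

1, 1, 2, 2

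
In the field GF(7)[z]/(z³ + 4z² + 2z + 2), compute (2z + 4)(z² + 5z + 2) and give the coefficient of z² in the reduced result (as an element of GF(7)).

6

Multiply in GF(7)[z]: (2z + 4)·(z² + 5z + 2) = 2z³ + 3z + 1.
Reduce using z³ ≡ 3z² + 5z + 5 (mod z³ + 4z² + 2z + 2).
Reduced: 6z² + 6z + 4.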